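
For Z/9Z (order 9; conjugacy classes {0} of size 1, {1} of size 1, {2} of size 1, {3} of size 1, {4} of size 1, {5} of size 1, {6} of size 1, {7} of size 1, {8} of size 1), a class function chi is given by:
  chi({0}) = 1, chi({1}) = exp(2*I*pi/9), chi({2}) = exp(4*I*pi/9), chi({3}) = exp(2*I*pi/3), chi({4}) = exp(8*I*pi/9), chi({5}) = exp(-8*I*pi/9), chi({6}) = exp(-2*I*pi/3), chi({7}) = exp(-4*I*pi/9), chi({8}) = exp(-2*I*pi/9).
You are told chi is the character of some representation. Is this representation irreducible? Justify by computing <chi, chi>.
Irreducible: <chi, chi> = 1.

Justification: <chi, chi> = (1/|G|) sum_C |C| * |chi(C)|^2 = (1/9)[1*|1|^2 + 1*|exp(2*I*pi/9)|^2 + 1*|exp(4*I*pi/9)|^2 + 1*|exp(2*I*pi/3)|^2 + 1*|exp(8*I*pi/9)|^2 + 1*|exp(-8*I*pi/9)|^2 + 1*|exp(-2*I*pi/3)|^2 + 1*|exp(-4*I*pi/9)|^2 + 1*|exp(-2*I*pi/9)|^2]
  = (1/9)[(1) + (1) + (1) + (1) + (1) + (1) + (1) + (1) + (1)] = 9/9 = 1.
(Exp terms are combined using exp(i*s)*conj(exp(i*t)) = exp(i*(s-t)), and sums of them are collapsed using the identity that for every m > 1 the m distinct m-th roots of unity sum to 0, e.g. 1 + exp(2*I*pi/3) + exp(-2*I*pi/3) = 0.)
A character is irreducible iff <chi, chi> = 1, so this representation is irreducible.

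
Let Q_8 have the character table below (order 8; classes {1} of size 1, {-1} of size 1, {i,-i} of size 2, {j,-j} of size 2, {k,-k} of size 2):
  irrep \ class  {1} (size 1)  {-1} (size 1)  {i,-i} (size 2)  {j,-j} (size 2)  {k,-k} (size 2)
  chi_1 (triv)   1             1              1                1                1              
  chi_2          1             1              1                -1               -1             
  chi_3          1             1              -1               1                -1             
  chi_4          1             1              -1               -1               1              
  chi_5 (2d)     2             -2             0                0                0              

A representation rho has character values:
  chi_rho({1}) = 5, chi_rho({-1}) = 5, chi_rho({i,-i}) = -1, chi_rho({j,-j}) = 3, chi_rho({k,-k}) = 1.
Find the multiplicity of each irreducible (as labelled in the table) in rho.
Multiplicities: chi_1: 2, chi_2: 0, chi_3: 2, chi_4: 1, chi_5: 0.

Solution. Use <chi_rho, chi> = (1/|G|) sum_C |C| * chi_rho(C) * conj(chi(C)) with |G| = 8 for each irreducible chi in the table:
  <chi_rho, chi_1> = (1/8)[1*(5)*conj(1) + 1*(5)*conj(1) + 2*(-1)*conj(1) + 2*(3)*conj(1) + 2*(1)*conj(1)]
      = (1/8)[(5) + (5) + (-2) + (6) + (2)] = 16/8 = 2
  <chi_rho, chi_2> = (1/8)[1*(5)*conj(1) + 1*(5)*conj(1) + 2*(-1)*conj(1) + 2*(3)*conj(-1) + 2*(1)*conj(-1)]
      = (1/8)[(5) + (5) + (-2) + (-6) + (-2)] = 0/8 = 0
  <chi_rho, chi_3> = (1/8)[1*(5)*conj(1) + 1*(5)*conj(1) + 2*(-1)*conj(-1) + 2*(3)*conj(1) + 2*(1)*conj(-1)]
      = (1/8)[(5) + (5) + (2) + (6) + (-2)] = 16/8 = 2
  <chi_rho, chi_4> = (1/8)[1*(5)*conj(1) + 1*(5)*conj(1) + 2*(-1)*conj(-1) + 2*(3)*conj(-1) + 2*(1)*conj(1)]
      = (1/8)[(5) + (5) + (2) + (-6) + (2)] = 8/8 = 1
  <chi_rho, chi_5> = (1/8)[1*(5)*conj(2) + 1*(5)*conj(-2) + 2*(-1)*conj(0) + 2*(3)*conj(0) + 2*(1)*conj(0)]
      = (1/8)[(10) + (-10) + (0) + (0) + (0)] = 0/8 = 0
Dimension check: dim(rho) = sum (mult * dim) = 2*1 + 0*1 + 2*1 + 1*1 + 0*2 = 5 = chi_rho(e) = 5.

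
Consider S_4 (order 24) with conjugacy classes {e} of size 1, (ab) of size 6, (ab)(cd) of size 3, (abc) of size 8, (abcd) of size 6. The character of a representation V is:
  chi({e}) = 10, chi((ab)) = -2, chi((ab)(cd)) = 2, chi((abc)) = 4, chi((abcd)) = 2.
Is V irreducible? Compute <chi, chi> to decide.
Not irreducible (reducible): <chi, chi> = 12 > 1.

Reasoning: <chi, chi> = (1/|G|) sum_C |C| * |chi(C)|^2 = (1/24)[1*|10|^2 + 6*|-2|^2 + 3*|2|^2 + 8*|4|^2 + 6*|2|^2]
  = (1/24)[(100) + (24) + (12) + (128) + (24)] = 288/24 = 12.
A character is irreducible iff <chi, chi> = 1, so this representation is reducible.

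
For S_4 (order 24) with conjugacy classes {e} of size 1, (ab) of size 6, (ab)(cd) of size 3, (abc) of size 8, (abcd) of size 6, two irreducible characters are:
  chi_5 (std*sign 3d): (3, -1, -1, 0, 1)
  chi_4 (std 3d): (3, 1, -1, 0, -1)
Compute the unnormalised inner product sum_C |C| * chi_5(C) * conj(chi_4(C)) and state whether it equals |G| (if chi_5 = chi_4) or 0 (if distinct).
Sum = 0; so <chi_5, chi_4> = 0 (distinct irreducibles are orthogonal).

Explanation: Compute term by term over conjugacy classes (|C| * chi_5(C) * conj(chi_4(C))):
  1*(3)*conj(3) + 6*(-1)*conj(1) + 3*(-1)*conj(-1) + 8*(0)*conj(0) + 6*(1)*conj(-1)
  = (9) + (-6) + (3) + (0) + (-6)
  = 0.
Dividing by |G| = 24 gives 0/24 = 0, matching the row-orthogonality relation <chi_5, chi_4> = [chi_5 = chi_4].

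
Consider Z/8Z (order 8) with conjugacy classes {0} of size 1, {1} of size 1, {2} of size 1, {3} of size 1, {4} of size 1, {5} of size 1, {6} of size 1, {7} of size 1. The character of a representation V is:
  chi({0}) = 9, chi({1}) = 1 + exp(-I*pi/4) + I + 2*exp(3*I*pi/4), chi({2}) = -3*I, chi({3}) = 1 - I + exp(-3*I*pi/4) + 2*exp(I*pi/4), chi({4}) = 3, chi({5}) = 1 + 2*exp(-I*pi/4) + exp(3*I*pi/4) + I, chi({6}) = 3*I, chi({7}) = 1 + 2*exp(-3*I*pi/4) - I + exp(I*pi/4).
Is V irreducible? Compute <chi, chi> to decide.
Not irreducible (reducible): <chi, chi> = 15 > 1.

Argument: <chi, chi> = (1/|G|) sum_C |C| * |chi(C)|^2 = (1/8)[1*|9|^2 + 1*|1 + exp(-I*pi/4) + I + 2*exp(3*I*pi/4)|^2 + 1*|-3*I|^2 + 1*|1 - I + exp(-3*I*pi/4) + 2*exp(I*pi/4)|^2 + 1*|3|^2 + 1*|1 + 2*exp(-I*pi/4) + exp(3*I*pi/4) + I|^2 + 1*|3*I|^2 + 1*|1 + 2*exp(-3*I*pi/4) - I + exp(I*pi/4)|^2]
  = (1/8)[(81) + (3) + (9) + (3) + (9) + (3) + (9) + (3)] = 120/8 = 15.
(Exp terms are combined using exp(i*s)*conj(exp(i*t)) = exp(i*(s-t)), and sums of them are collapsed using the identity that for every m > 1 the m distinct m-th roots of unity sum to 0, e.g. 1 + exp(2*I*pi/3) + exp(-2*I*pi/3) = 0.)
A character is irreducible iff <chi, chi> = 1, so this representation is reducible.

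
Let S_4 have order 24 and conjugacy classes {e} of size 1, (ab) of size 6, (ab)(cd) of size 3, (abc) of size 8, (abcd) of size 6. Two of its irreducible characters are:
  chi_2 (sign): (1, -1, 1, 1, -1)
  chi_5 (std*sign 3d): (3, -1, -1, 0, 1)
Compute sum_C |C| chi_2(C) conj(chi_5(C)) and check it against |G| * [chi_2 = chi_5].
Sum = 0; so <chi_2, chi_5> = 0 (distinct irreducibles are orthogonal).

Details: Compute term by term over conjugacy classes (|C| * chi_2(C) * conj(chi_5(C))):
  1*(1)*conj(3) + 6*(-1)*conj(-1) + 3*(1)*conj(-1) + 8*(1)*conj(0) + 6*(-1)*conj(1)
  = (3) + (6) + (-3) + (0) + (-6)
  = 0.
Dividing by |G| = 24 gives 0/24 = 0, matching the row-orthogonality relation <chi_2, chi_5> = [chi_2 = chi_5].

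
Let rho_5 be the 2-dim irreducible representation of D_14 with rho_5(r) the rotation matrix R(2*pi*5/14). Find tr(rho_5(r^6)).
chi_{rho_5}(r^6) = 2*cos(2*pi*5*6/14) = 2*cos(30*pi/7)

Details: rho_5(r^6) is rotation by angle 2*pi*5*6/14, whose trace is 2*cos(2*pi*5*6/14) = 2*cos(30*pi/7).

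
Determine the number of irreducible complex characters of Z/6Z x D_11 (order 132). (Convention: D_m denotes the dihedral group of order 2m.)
42

Proof sketch: The number of irreducible complex representations of a finite group equals its number of conjugacy classes. For a direct product, #classes(G x H) = #classes(G) * #classes(H). Z/6Z has 6 classes (abelian), D_11 has 7 classes, so 6 * 7 = 42, so Z/6Z x D_11 (order 132) has exactly 42 irreducible complex representations.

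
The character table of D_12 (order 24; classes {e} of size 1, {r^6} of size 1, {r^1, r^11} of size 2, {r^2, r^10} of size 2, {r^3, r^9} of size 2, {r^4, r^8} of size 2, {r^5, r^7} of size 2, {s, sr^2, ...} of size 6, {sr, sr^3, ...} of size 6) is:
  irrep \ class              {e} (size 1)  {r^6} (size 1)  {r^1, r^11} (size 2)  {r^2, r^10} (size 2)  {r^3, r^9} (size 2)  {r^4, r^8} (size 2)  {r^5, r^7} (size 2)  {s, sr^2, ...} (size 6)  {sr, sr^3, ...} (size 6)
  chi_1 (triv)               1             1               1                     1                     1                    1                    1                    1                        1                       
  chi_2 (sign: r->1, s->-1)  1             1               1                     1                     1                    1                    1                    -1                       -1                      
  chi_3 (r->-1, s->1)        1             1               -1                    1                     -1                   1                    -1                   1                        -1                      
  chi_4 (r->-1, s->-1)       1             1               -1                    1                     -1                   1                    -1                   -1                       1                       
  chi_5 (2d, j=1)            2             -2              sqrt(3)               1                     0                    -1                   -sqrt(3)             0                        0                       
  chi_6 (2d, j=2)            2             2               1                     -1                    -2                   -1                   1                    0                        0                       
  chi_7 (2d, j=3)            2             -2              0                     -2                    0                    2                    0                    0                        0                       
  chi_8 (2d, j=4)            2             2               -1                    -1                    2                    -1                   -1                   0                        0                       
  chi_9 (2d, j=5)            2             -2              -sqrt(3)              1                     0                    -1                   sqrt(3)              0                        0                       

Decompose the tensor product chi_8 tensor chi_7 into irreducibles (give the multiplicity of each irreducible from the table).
chi_8 tensor chi_7 = chi_5 + chi_9 (all other irreducibles have multiplicity 0).

Argument: The character of a tensor product is the pointwise product (chi_8 * chi_7)(C) = chi_8(C) * chi_7(C):
  {e}: (2)*(2), {r^6}: (2)*(-2), {r^1, r^11}: (-1)*(0), {r^2, r^10}: (-1)*(-2), {r^3, r^9}: (2)*(0), {r^4, r^8}: (-1)*(2), {r^5, r^7}: (-1)*(0), {s, sr^2, ...}: (0)*(0), {sr, sr^3, ...}: (0)*(0)
so (chi_8 * chi_7) takes values
  {e} -> 4, {r^6} -> -4, {r^1, r^11} -> 0, {r^2, r^10} -> 2, {r^3, r^9} -> 0, {r^4, r^8} -> -2, {r^5, r^7} -> 0, {s, sr^2, ...} -> 0, {sr, sr^3, ...} -> 0.
Now take the inner product of this character with each irreducible chi from the table, <chi_8*chi_7, chi> = (1/24) sum_C |C| (chi_8*chi_7)(C) conj(chi(C)):
  <chi_8*chi_7, chi_1> = (1/24)[1*(4)*conj(1) + 1*(-4)*conj(1) + 2*(0)*conj(1) + 2*(2)*conj(1) + 2*(0)*conj(1) + 2*(-2)*conj(1) + 2*(0)*conj(1) + 6*(0)*conj(1) + 6*(0)*conj(1)]
      = (1/24)[(4) + (-4) + (0) + (4) + (0) + (-4) + (0) + (0) + (0)] = 0/24 = 0
  <chi_8*chi_7, chi_2> = (1/24)[1*(4)*conj(1) + 1*(-4)*conj(1) + 2*(0)*conj(1) + 2*(2)*conj(1) + 2*(0)*conj(1) + 2*(-2)*conj(1) + 2*(0)*conj(1) + 6*(0)*conj(-1) + 6*(0)*conj(-1)]
      = (1/24)[(4) + (-4) + (0) + (4) + (0) + (-4) + (0) + (0) + (0)] = 0/24 = 0
  <chi_8*chi_7, chi_3> = (1/24)[1*(4)*conj(1) + 1*(-4)*conj(1) + 2*(0)*conj(-1) + 2*(2)*conj(1) + 2*(0)*conj(-1) + 2*(-2)*conj(1) + 2*(0)*conj(-1) + 6*(0)*conj(1) + 6*(0)*conj(-1)]
      = (1/24)[(4) + (-4) + (0) + (4) + (0) + (-4) + (0) + (0) + (0)] = 0/24 = 0
  <chi_8*chi_7, chi_4> = (1/24)[1*(4)*conj(1) + 1*(-4)*conj(1) + 2*(0)*conj(-1) + 2*(2)*conj(1) + 2*(0)*conj(-1) + 2*(-2)*conj(1) + 2*(0)*conj(-1) + 6*(0)*conj(-1) + 6*(0)*conj(1)]
      = (1/24)[(4) + (-4) + (0) + (4) + (0) + (-4) + (0) + (0) + (0)] = 0/24 = 0
  <chi_8*chi_7, chi_5> = (1/24)[1*(4)*conj(2) + 1*(-4)*conj(-2) + 2*(0)*conj(sqrt(3)) + 2*(2)*conj(1) + 2*(0)*conj(0) + 2*(-2)*conj(-1) + 2*(0)*conj(-sqrt(3)) + 6*(0)*conj(0) + 6*(0)*conj(0)]
      = (1/24)[(8) + (8) + (0) + (4) + (0) + (4) + (0) + (0) + (0)] = 24/24 = 1
  <chi_8*chi_7, chi_6> = (1/24)[1*(4)*conj(2) + 1*(-4)*conj(2) + 2*(0)*conj(1) + 2*(2)*conj(-1) + 2*(0)*conj(-2) + 2*(-2)*conj(-1) + 2*(0)*conj(1) + 6*(0)*conj(0) + 6*(0)*conj(0)]
      = (1/24)[(8) + (-8) + (0) + (-4) + (0) + (4) + (0) + (0) + (0)] = 0/24 = 0
  <chi_8*chi_7, chi_7> = (1/24)[1*(4)*conj(2) + 1*(-4)*conj(-2) + 2*(0)*conj(0) + 2*(2)*conj(-2) + 2*(0)*conj(0) + 2*(-2)*conj(2) + 2*(0)*conj(0) + 6*(0)*conj(0) + 6*(0)*conj(0)]
      = (1/24)[(8) + (8) + (0) + (-8) + (0) + (-8) + (0) + (0) + (0)] = 0/24 = 0
  <chi_8*chi_7, chi_8> = (1/24)[1*(4)*conj(2) + 1*(-4)*conj(2) + 2*(0)*conj(-1) + 2*(2)*conj(-1) + 2*(0)*conj(2) + 2*(-2)*conj(-1) + 2*(0)*conj(-1) + 6*(0)*conj(0) + 6*(0)*conj(0)]
      = (1/24)[(8) + (-8) + (0) + (-4) + (0) + (4) + (0) + (0) + (0)] = 0/24 = 0
  <chi_8*chi_7, chi_9> = (1/24)[1*(4)*conj(2) + 1*(-4)*conj(-2) + 2*(0)*conj(-sqrt(3)) + 2*(2)*conj(1) + 2*(0)*conj(0) + 2*(-2)*conj(-1) + 2*(0)*conj(sqrt(3)) + 6*(0)*conj(0) + 6*(0)*conj(0)]
      = (1/24)[(8) + (8) + (0) + (4) + (0) + (4) + (0) + (0) + (0)] = 24/24 = 1
Hence the multiplicities are chi_5: 1, chi_9: 1. Dimension check: dim(chi_8)*dim(chi_7) = 2*2 = 4 and sum (mult * dim) = 1*2 + 1*2 = 4.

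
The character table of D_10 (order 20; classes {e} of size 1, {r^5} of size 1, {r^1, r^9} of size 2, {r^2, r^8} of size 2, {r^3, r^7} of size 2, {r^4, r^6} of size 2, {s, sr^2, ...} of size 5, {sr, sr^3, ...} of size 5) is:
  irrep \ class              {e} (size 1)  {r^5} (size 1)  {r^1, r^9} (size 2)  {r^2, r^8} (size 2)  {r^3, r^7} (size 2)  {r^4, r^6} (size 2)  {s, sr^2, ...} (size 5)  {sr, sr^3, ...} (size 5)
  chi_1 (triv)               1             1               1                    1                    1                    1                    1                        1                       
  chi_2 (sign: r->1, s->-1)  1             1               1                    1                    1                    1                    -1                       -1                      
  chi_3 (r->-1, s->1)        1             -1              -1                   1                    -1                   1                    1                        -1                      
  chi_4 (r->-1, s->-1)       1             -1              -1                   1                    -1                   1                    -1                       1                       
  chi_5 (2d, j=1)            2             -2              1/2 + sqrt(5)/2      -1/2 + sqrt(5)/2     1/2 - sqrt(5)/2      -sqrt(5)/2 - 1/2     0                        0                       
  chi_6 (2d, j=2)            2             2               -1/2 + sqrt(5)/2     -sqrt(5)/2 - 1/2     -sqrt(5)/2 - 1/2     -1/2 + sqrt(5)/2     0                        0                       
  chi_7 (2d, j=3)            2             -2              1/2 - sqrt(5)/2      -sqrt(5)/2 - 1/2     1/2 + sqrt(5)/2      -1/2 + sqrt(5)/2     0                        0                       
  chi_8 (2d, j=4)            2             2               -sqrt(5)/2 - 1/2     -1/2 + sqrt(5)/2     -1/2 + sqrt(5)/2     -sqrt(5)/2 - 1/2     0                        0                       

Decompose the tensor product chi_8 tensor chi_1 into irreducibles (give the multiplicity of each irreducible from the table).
chi_8 tensor chi_1 = chi_8 (all other irreducibles have multiplicity 0).

The character of a tensor product is the pointwise product (chi_8 * chi_1)(C) = chi_8(C) * chi_1(C):
  {e}: (2)*(1), {r^5}: (2)*(1), {r^1, r^9}: (-sqrt(5)/2 - 1/2)*(1), {r^2, r^8}: (-1/2 + sqrt(5)/2)*(1), {r^3, r^7}: (-1/2 + sqrt(5)/2)*(1), {r^4, r^6}: (-sqrt(5)/2 - 1/2)*(1), {s, sr^2, ...}: (0)*(1), {sr, sr^3, ...}: (0)*(1)
so (chi_8 * chi_1) takes values
  {e} -> 2, {r^5} -> 2, {r^1, r^9} -> -sqrt(5)/2 - 1/2, {r^2, r^8} -> -1/2 + sqrt(5)/2, {r^3, r^7} -> -1/2 + sqrt(5)/2, {r^4, r^6} -> -sqrt(5)/2 - 1/2, {s, sr^2, ...} -> 0, {sr, sr^3, ...} -> 0.
Now take the inner product of this character with each irreducible chi from the table, <chi_8*chi_1, chi> = (1/20) sum_C |C| (chi_8*chi_1)(C) conj(chi(C)):
  <chi_8*chi_1, chi_1> = (1/20)[1*(2)*conj(1) + 1*(2)*conj(1) + 2*(-sqrt(5)/2 - 1/2)*conj(1) + 2*(-1/2 + sqrt(5)/2)*conj(1) + 2*(-1/2 + sqrt(5)/2)*conj(1) + 2*(-sqrt(5)/2 - 1/2)*conj(1) + 5*(0)*conj(1) + 5*(0)*conj(1)]
      = (1/20)[(2) + (2) + (-sqrt(5) - 1) + (-1 + sqrt(5)) + (-1 + sqrt(5)) + (-sqrt(5) - 1) + (0) + (0)] = 0/20 = 0
  <chi_8*chi_1, chi_2> = (1/20)[1*(2)*conj(1) + 1*(2)*conj(1) + 2*(-sqrt(5)/2 - 1/2)*conj(1) + 2*(-1/2 + sqrt(5)/2)*conj(1) + 2*(-1/2 + sqrt(5)/2)*conj(1) + 2*(-sqrt(5)/2 - 1/2)*conj(1) + 5*(0)*conj(-1) + 5*(0)*conj(-1)]
      = (1/20)[(2) + (2) + (-sqrt(5) - 1) + (-1 + sqrt(5)) + (-1 + sqrt(5)) + (-sqrt(5) - 1) + (0) + (0)] = 0/20 = 0
  <chi_8*chi_1, chi_3> = (1/20)[1*(2)*conj(1) + 1*(2)*conj(-1) + 2*(-sqrt(5)/2 - 1/2)*conj(-1) + 2*(-1/2 + sqrt(5)/2)*conj(1) + 2*(-1/2 + sqrt(5)/2)*conj(-1) + 2*(-sqrt(5)/2 - 1/2)*conj(1) + 5*(0)*conj(1) + 5*(0)*conj(-1)]
      = (1/20)[(2) + (-2) + (1 + sqrt(5)) + (-1 + sqrt(5)) + (1 - sqrt(5)) + (-sqrt(5) - 1) + (0) + (0)] = 0/20 = 0
  <chi_8*chi_1, chi_4> = (1/20)[1*(2)*conj(1) + 1*(2)*conj(-1) + 2*(-sqrt(5)/2 - 1/2)*conj(-1) + 2*(-1/2 + sqrt(5)/2)*conj(1) + 2*(-1/2 + sqrt(5)/2)*conj(-1) + 2*(-sqrt(5)/2 - 1/2)*conj(1) + 5*(0)*conj(-1) + 5*(0)*conj(1)]
      = (1/20)[(2) + (-2) + (1 + sqrt(5)) + (-1 + sqrt(5)) + (1 - sqrt(5)) + (-sqrt(5) - 1) + (0) + (0)] = 0/20 = 0
  <chi_8*chi_1, chi_5> = (1/20)[1*(2)*conj(2) + 1*(2)*conj(-2) + 2*(-sqrt(5)/2 - 1/2)*conj(1/2 + sqrt(5)/2) + 2*(-1/2 + sqrt(5)/2)*conj(-1/2 + sqrt(5)/2) + 2*(-1/2 + sqrt(5)/2)*conj(1/2 - sqrt(5)/2) + 2*(-sqrt(5)/2 - 1/2)*conj(-sqrt(5)/2 - 1/2) + 5*(0)*conj(0) + 5*(0)*conj(0)]
      = (1/20)[(4) + (-4) + (-3 - sqrt(5)) + (3 - sqrt(5)) + (-3 + sqrt(5)) + (sqrt(5) + 3) + (0) + (0)] = 0/20 = 0
  <chi_8*chi_1, chi_6> = (1/20)[1*(2)*conj(2) + 1*(2)*conj(2) + 2*(-sqrt(5)/2 - 1/2)*conj(-1/2 + sqrt(5)/2) + 2*(-1/2 + sqrt(5)/2)*conj(-sqrt(5)/2 - 1/2) + 2*(-1/2 + sqrt(5)/2)*conj(-sqrt(5)/2 - 1/2) + 2*(-sqrt(5)/2 - 1/2)*conj(-1/2 + sqrt(5)/2) + 5*(0)*conj(0) + 5*(0)*conj(0)]
      = (1/20)[(4) + (4) + (-2) + (-2) + (-2) + (-2) + (0) + (0)] = 0/20 = 0
  <chi_8*chi_1, chi_7> = (1/20)[1*(2)*conj(2) + 1*(2)*conj(-2) + 2*(-sqrt(5)/2 - 1/2)*conj(1/2 - sqrt(5)/2) + 2*(-1/2 + sqrt(5)/2)*conj(-sqrt(5)/2 - 1/2) + 2*(-1/2 + sqrt(5)/2)*conj(1/2 + sqrt(5)/2) + 2*(-sqrt(5)/2 - 1/2)*conj(-1/2 + sqrt(5)/2) + 5*(0)*conj(0) + 5*(0)*conj(0)]
      = (1/20)[(4) + (-4) + (2) + (-2) + (2) + (-2) + (0) + (0)] = 0/20 = 0
  <chi_8*chi_1, chi_8> = (1/20)[1*(2)*conj(2) + 1*(2)*conj(2) + 2*(-sqrt(5)/2 - 1/2)*conj(-sqrt(5)/2 - 1/2) + 2*(-1/2 + sqrt(5)/2)*conj(-1/2 + sqrt(5)/2) + 2*(-1/2 + sqrt(5)/2)*conj(-1/2 + sqrt(5)/2) + 2*(-sqrt(5)/2 - 1/2)*conj(-sqrt(5)/2 - 1/2) + 5*(0)*conj(0) + 5*(0)*conj(0)]
      = (1/20)[(4) + (4) + (sqrt(5) + 3) + (3 - sqrt(5)) + (3 - sqrt(5)) + (sqrt(5) + 3) + (0) + (0)] = 20/20 = 1
Hence the multiplicities are chi_8: 1. Dimension check: dim(chi_8)*dim(chi_1) = 2*1 = 2 and sum (mult * dim) = 1*2 = 2.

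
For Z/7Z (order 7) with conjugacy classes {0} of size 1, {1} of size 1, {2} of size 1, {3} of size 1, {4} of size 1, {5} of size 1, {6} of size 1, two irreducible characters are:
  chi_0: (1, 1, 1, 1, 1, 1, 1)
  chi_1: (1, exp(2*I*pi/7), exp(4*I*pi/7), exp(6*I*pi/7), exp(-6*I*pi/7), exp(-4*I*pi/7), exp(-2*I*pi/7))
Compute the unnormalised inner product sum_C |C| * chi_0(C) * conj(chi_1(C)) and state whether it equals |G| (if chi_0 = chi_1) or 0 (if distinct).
Sum = 0; so <chi_0, chi_1> = 0 (distinct irreducibles are orthogonal).

Proof sketch: Compute term by term over conjugacy classes (|C| * chi_0(C) * conj(chi_1(C))):
  1*(1)*conj(1) + 1*(1)*conj(exp(2*I*pi/7)) + 1*(1)*conj(exp(4*I*pi/7)) + 1*(1)*conj(exp(6*I*pi/7)) + 1*(1)*conj(exp(-6*I*pi/7)) + 1*(1)*conj(exp(-4*I*pi/7)) + 1*(1)*conj(exp(-2*I*pi/7))
  = (1) + (exp(-2*I*pi/7)) + (exp(-4*I*pi/7)) + (exp(-6*I*pi/7)) + (exp(6*I*pi/7)) + (exp(4*I*pi/7)) + (exp(2*I*pi/7))
  = 0.
(Exp terms are combined using exp(i*s)*conj(exp(i*t)) = exp(i*(s-t)), and sums of them are collapsed using the identity that for every m > 1 the m distinct m-th roots of unity sum to 0, e.g. 1 + exp(2*I*pi/3) + exp(-2*I*pi/3) = 0.)
Dividing by |G| = 7 gives 0/7 = 0, matching the row-orthogonality relation <chi_0, chi_1> = [chi_0 = chi_1].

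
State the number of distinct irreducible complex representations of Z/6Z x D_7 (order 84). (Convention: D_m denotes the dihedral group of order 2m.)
30

Argument: The number of irreducible complex representations of a finite group equals its number of conjugacy classes. For a direct product, #classes(G x H) = #classes(G) * #classes(H). Z/6Z has 6 classes (abelian), D_7 has 5 classes, so 6 * 5 = 30, so Z/6Z x D_7 (order 84) has exactly 30 irreducible complex representations.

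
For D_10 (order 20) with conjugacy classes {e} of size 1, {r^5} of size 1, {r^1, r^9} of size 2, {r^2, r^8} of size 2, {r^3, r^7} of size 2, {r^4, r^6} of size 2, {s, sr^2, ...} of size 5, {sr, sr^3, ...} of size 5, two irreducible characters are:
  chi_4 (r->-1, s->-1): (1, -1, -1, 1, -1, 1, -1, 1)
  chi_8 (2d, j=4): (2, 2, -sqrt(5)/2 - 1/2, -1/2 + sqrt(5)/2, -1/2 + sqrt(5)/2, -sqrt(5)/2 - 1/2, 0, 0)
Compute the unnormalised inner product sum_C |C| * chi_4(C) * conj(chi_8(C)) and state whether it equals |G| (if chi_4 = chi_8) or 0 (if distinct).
Sum = 0; so <chi_4, chi_8> = 0 (distinct irreducibles are orthogonal).

Derivation: Compute term by term over conjugacy classes (|C| * chi_4(C) * conj(chi_8(C))):
  1*(1)*conj(2) + 1*(-1)*conj(2) + 2*(-1)*conj(-sqrt(5)/2 - 1/2) + 2*(1)*conj(-1/2 + sqrt(5)/2) + 2*(-1)*conj(-1/2 + sqrt(5)/2) + 2*(1)*conj(-sqrt(5)/2 - 1/2) + 5*(-1)*conj(0) + 5*(1)*conj(0)
  = (2) + (-2) + (1 + sqrt(5)) + (-1 + sqrt(5)) + (1 - sqrt(5)) + (-sqrt(5) - 1) + (0) + (0)
  = 0.
Dividing by |G| = 20 gives 0/20 = 0, matching the row-orthogonality relation <chi_4, chi_8> = [chi_4 = chi_8].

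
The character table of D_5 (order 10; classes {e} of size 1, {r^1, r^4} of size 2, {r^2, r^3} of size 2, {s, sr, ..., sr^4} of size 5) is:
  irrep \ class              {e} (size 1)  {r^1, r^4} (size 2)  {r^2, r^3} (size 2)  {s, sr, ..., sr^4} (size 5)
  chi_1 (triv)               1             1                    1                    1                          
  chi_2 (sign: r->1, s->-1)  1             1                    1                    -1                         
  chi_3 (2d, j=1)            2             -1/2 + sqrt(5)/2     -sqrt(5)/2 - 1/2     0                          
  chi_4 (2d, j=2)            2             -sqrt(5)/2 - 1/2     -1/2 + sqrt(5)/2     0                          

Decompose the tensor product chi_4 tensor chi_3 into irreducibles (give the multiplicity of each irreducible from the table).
chi_4 tensor chi_3 = chi_3 + chi_4 (all other irreducibles have multiplicity 0).

Argument: The character of a tensor product is the pointwise product (chi_4 * chi_3)(C) = chi_4(C) * chi_3(C):
  {e}: (2)*(2), {r^1, r^4}: (-sqrt(5)/2 - 1/2)*(-1/2 + sqrt(5)/2), {r^2, r^3}: (-1/2 + sqrt(5)/2)*(-sqrt(5)/2 - 1/2), {s, sr, ..., sr^4}: (0)*(0)
so (chi_4 * chi_3) takes values
  {e} -> 4, {r^1, r^4} -> -1, {r^2, r^3} -> -1, {s, sr, ..., sr^4} -> 0.
Now take the inner product of this character with each irreducible chi from the table, <chi_4*chi_3, chi> = (1/10) sum_C |C| (chi_4*chi_3)(C) conj(chi(C)):
  <chi_4*chi_3, chi_1> = (1/10)[1*(4)*conj(1) + 2*(-1)*conj(1) + 2*(-1)*conj(1) + 5*(0)*conj(1)]
      = (1/10)[(4) + (-2) + (-2) + (0)] = 0/10 = 0
  <chi_4*chi_3, chi_2> = (1/10)[1*(4)*conj(1) + 2*(-1)*conj(1) + 2*(-1)*conj(1) + 5*(0)*conj(-1)]
      = (1/10)[(4) + (-2) + (-2) + (0)] = 0/10 = 0
  <chi_4*chi_3, chi_3> = (1/10)[1*(4)*conj(2) + 2*(-1)*conj(-1/2 + sqrt(5)/2) + 2*(-1)*conj(-sqrt(5)/2 - 1/2) + 5*(0)*conj(0)]
      = (1/10)[(8) + (1 - sqrt(5)) + (1 + sqrt(5)) + (0)] = 10/10 = 1
  <chi_4*chi_3, chi_4> = (1/10)[1*(4)*conj(2) + 2*(-1)*conj(-sqrt(5)/2 - 1/2) + 2*(-1)*conj(-1/2 + sqrt(5)/2) + 5*(0)*conj(0)]
      = (1/10)[(8) + (1 + sqrt(5)) + (1 - sqrt(5)) + (0)] = 10/10 = 1
Hence the multiplicities are chi_3: 1, chi_4: 1. Dimension check: dim(chi_4)*dim(chi_3) = 2*2 = 4 and sum (mult * dim) = 1*2 + 1*2 = 4.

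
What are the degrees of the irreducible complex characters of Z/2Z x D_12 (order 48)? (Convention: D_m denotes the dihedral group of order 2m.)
Dimensions: 1, 1, 1, 1, 1, 1, 1, 1, 2, 2, 2, 2, 2, 2, 2, 2, 2, 2

Justification: There are 18 irreducibles (= number of conjugacy classes). Their dimensions d_i satisfy sum d_i^2 = |G| = 48: 1 + 1 + 1 + 1 + 1 + 1 + 1 + 1 + 4 + 4 + 4 + 4 + 4 + 4 + 4 + 4 + 4 + 4 = 48. (For the product with Z/2Z: each of the 2 1-dim characters of Z/2Z tensors with each irrep of D_12, giving 2 copies of each D_12-dimension.)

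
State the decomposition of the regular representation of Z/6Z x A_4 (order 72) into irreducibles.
Each irreducible V_i of dimension d_i appears with multiplicity d_i, i.e. rho_reg = (direct sum over all irreducibles V_i) d_i V_i. The irreducible dimensions for Z/6Z x A_4 are 1, 1, 1, 1, 1, 1, 1, 1, 1, 1, 1, 1, 1, 1, 1, 1, 1, 1, 3, 3, 3, 3, 3, 3: 18 irreducibles of dimension 1, each with multiplicity 1; 6 irreducibles of dimension 3, each with multiplicity 3. Total dimension 18*1*1 + 6*3*3 = 72 = |G|.

Reasoning: General theorem: in the regular representation of a finite group G, each irreducible appears with multiplicity equal to its dimension. Check: dim(rho_reg) = sum d_i^2 = 1 + 1 + 1 + 1 + 1 + 1 + 1 + 1 + 1 + 1 + 1 + 1 + 1 + 1 + 1 + 1 + 1 + 1 + 9 + 9 + 9 + 9 + 9 + 9 = 72 = |G|.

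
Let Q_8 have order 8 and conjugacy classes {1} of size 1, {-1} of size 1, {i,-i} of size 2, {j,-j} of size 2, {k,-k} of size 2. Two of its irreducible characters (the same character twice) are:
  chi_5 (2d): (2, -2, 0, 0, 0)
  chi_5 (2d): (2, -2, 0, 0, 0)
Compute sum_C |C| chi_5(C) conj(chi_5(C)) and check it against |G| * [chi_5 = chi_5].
Sum = 8 = |G| = 8; so <chi_5, chi_5> = 1 (norm-1 confirms irreducibility).

Details: Compute term by term over conjugacy classes (|C| * chi_5(C) * conj(chi_5(C))):
  1*(2)*conj(2) + 1*(-2)*conj(-2) + 2*(0)*conj(0) + 2*(0)*conj(0) + 2*(0)*conj(0)
  = (4) + (4) + (0) + (0) + (0)
  = 8.
Dividing by |G| = 8 gives 8/8 = 1, matching the row-orthogonality relation <chi_5, chi_5> = [chi_5 = chi_5].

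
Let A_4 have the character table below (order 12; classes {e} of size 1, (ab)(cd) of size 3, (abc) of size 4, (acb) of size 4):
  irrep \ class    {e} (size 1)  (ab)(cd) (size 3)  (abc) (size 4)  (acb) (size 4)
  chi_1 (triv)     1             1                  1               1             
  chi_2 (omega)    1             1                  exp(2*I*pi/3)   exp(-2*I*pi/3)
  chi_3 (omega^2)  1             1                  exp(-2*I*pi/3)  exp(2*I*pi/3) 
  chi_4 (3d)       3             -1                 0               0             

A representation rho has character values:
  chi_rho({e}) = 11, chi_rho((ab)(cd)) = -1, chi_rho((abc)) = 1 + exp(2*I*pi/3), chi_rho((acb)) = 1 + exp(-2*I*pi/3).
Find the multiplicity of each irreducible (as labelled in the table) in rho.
Multiplicities: chi_1: 1, chi_2: 1, chi_3: 0, chi_4: 3.

Details: Use <chi_rho, chi> = (1/|G|) sum_C |C| * chi_rho(C) * conj(chi(C)) with |G| = 12 for each irreducible chi in the table:
  <chi_rho, chi_1> = (1/12)[1*(11)*conj(1) + 3*(-1)*conj(1) + 4*(1 + exp(2*I*pi/3))*conj(1) + 4*(1 + exp(-2*I*pi/3))*conj(1)]
      = (1/12)[(11) + (-3) + (4 + 4*exp(2*I*pi/3)) + (4 + 4*exp(-2*I*pi/3))] = 12/12 = 1
  <chi_rho, chi_2> = (1/12)[1*(11)*conj(1) + 3*(-1)*conj(1) + 4*(1 + exp(2*I*pi/3))*conj(exp(2*I*pi/3)) + 4*(1 + exp(-2*I*pi/3))*conj(exp(-2*I*pi/3))]
      = (1/12)[(11) + (-3) + (4 + 4*exp(-2*I*pi/3)) + (4 + 4*exp(2*I*pi/3))] = 12/12 = 1
  <chi_rho, chi_3> = (1/12)[1*(11)*conj(1) + 3*(-1)*conj(1) + 4*(1 + exp(2*I*pi/3))*conj(exp(-2*I*pi/3)) + 4*(1 + exp(-2*I*pi/3))*conj(exp(2*I*pi/3))]
      = (1/12)[(11) + (-3) + (-4) + (-4)] = 0/12 = 0
  <chi_rho, chi_4> = (1/12)[1*(11)*conj(3) + 3*(-1)*conj(-1) + 4*(1 + exp(2*I*pi/3))*conj(0) + 4*(1 + exp(-2*I*pi/3))*conj(0)]
      = (1/12)[(33) + (3) + (0) + (0)] = 36/12 = 3
(Exp terms are combined using exp(i*s)*conj(exp(i*t)) = exp(i*(s-t)), and sums of them are collapsed using the identity that for every m > 1 the m distinct m-th roots of unity sum to 0, e.g. 1 + exp(2*I*pi/3) + exp(-2*I*pi/3) = 0.)
Dimension check: dim(rho) = sum (mult * dim) = 1*1 + 1*1 + 0*1 + 3*3 = 11 = chi_rho(e) = 11.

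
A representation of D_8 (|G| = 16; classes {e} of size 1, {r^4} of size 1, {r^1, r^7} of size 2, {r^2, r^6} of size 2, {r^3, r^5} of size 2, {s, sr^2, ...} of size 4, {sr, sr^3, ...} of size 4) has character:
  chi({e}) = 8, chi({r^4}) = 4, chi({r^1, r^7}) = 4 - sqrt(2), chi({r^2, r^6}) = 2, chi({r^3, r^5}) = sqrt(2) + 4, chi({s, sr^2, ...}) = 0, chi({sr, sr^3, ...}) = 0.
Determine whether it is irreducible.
Not irreducible (reducible): <chi, chi> = 10 > 1.

Solution. <chi, chi> = (1/|G|) sum_C |C| * |chi(C)|^2 = (1/16)[1*|8|^2 + 1*|4|^2 + 2*|4 - sqrt(2)|^2 + 2*|2|^2 + 2*|sqrt(2) + 4|^2 + 4*|0|^2 + 4*|0|^2]
  = (1/16)[(64) + (16) + (36 - 16*sqrt(2)) + (8) + (16*sqrt(2) + 36) + (0) + (0)] = 160/16 = 10.
A character is irreducible iff <chi, chi> = 1, so this representation is reducible.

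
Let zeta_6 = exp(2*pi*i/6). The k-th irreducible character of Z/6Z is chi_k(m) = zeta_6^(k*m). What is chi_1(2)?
chi_1(2) = zeta_6^2 = exp(2*I*pi/3)

Proof sketch: chi_1(2) = zeta_6^(1*2) = zeta_6^2. Since zeta_6^6 = 1, this equals zeta_6^2 = exp(2*pi*i*2/6) = exp(2*I*pi/3).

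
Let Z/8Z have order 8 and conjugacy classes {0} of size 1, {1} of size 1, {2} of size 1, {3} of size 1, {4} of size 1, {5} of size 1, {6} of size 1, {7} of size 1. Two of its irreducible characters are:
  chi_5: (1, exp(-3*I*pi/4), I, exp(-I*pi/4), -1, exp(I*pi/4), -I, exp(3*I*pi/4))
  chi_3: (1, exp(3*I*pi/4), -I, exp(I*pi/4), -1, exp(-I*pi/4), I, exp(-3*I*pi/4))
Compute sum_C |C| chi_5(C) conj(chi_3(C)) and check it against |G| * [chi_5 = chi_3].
Sum = 0; so <chi_5, chi_3> = 0 (distinct irreducibles are orthogonal).

Solution. Compute term by term over conjugacy classes (|C| * chi_5(C) * conj(chi_3(C))):
  1*(1)*conj(1) + 1*(exp(-3*I*pi/4))*conj(exp(3*I*pi/4)) + 1*(I)*conj(-I) + 1*(exp(-I*pi/4))*conj(exp(I*pi/4)) + 1*(-1)*conj(-1) + 1*(exp(I*pi/4))*conj(exp(-I*pi/4)) + 1*(-I)*conj(I) + 1*(exp(3*I*pi/4))*conj(exp(-3*I*pi/4))
  = (1) + (I) + (-1) + (-I) + (1) + (I) + (-1) + (-I)
  = 0.
(Exp terms are combined using exp(i*s)*conj(exp(i*t)) = exp(i*(s-t)), and sums of them are collapsed using the identity that for every m > 1 the m distinct m-th roots of unity sum to 0, e.g. 1 + exp(2*I*pi/3) + exp(-2*I*pi/3) = 0.)
Dividing by |G| = 8 gives 0/8 = 0, matching the row-orthogonality relation <chi_5, chi_3> = [chi_5 = chi_3].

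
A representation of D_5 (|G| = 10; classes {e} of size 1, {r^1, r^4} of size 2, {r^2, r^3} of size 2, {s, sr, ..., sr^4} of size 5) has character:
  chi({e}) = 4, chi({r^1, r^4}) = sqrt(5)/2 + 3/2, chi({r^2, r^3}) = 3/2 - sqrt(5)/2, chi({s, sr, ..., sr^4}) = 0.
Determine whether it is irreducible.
Not irreducible (reducible): <chi, chi> = 3 > 1.

Argument: <chi, chi> = (1/|G|) sum_C |C| * |chi(C)|^2 = (1/10)[1*|4|^2 + 2*|sqrt(5)/2 + 3/2|^2 + 2*|3/2 - sqrt(5)/2|^2 + 5*|0|^2]
  = (1/10)[(16) + (3*sqrt(5) + 7) + (7 - 3*sqrt(5)) + (0)] = 30/10 = 3.
A character is irreducible iff <chi, chi> = 1, so this representation is reducible.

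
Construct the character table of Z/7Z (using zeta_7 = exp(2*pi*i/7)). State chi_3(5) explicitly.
Character table of Z/7Z (irreps indexed chi_0,...,chi_6 with chi_k(m) = zeta_7^(k*m), zeta_7 = exp(2*pi*i/7)):
  irrep \ class  {0} (size 1)  {1} (size 1)    {2} (size 1)    {3} (size 1)    {4} (size 1)    {5} (size 1)    {6} (size 1)  
  chi_0          1             1               1               1               1               1               1             
  chi_1          1             exp(2*I*pi/7)   exp(4*I*pi/7)   exp(6*I*pi/7)   exp(-6*I*pi/7)  exp(-4*I*pi/7)  exp(-2*I*pi/7)
  chi_2          1             exp(4*I*pi/7)   exp(-6*I*pi/7)  exp(-2*I*pi/7)  exp(2*I*pi/7)   exp(6*I*pi/7)   exp(-4*I*pi/7)
  chi_3          1             exp(6*I*pi/7)   exp(-2*I*pi/7)  exp(4*I*pi/7)   exp(-4*I*pi/7)  exp(2*I*pi/7)   exp(-6*I*pi/7)
  chi_4          1             exp(-6*I*pi/7)  exp(2*I*pi/7)   exp(-4*I*pi/7)  exp(4*I*pi/7)   exp(-2*I*pi/7)  exp(6*I*pi/7) 
  chi_5          1             exp(-4*I*pi/7)  exp(6*I*pi/7)   exp(2*I*pi/7)   exp(-2*I*pi/7)  exp(-6*I*pi/7)  exp(4*I*pi/7) 
  chi_6          1             exp(-2*I*pi/7)  exp(-4*I*pi/7)  exp(-6*I*pi/7)  exp(6*I*pi/7)   exp(4*I*pi/7)   exp(2*I*pi/7) 

Spot check: chi_3(5) = zeta_7^(3*5) = zeta_7^15 = exp(2*I*pi/7).

Justification: Z/7Z is abelian, so all 7 irreducible complex representations are 1-dimensional. They are given by chi_k(m) = zeta_7^(k*m) for k = 0,...,6. Row orthogonality: sum_m chi_k(m) conj(chi_l(m)) = 7 * [k = l].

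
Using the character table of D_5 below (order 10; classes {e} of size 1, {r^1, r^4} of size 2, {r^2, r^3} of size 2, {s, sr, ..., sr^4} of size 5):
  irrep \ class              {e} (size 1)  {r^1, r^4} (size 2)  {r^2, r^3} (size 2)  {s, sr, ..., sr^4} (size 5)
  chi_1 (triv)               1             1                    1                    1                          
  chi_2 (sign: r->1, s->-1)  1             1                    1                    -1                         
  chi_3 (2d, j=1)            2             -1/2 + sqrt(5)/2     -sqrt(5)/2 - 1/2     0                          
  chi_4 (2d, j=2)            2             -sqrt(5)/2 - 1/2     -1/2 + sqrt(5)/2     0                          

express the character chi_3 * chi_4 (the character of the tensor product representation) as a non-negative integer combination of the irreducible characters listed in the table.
chi_3 tensor chi_4 = chi_3 + chi_4 (all other irreducibles have multiplicity 0).

Proof sketch: The character of a tensor product is the pointwise product (chi_3 * chi_4)(C) = chi_3(C) * chi_4(C):
  {e}: (2)*(2), {r^1, r^4}: (-1/2 + sqrt(5)/2)*(-sqrt(5)/2 - 1/2), {r^2, r^3}: (-sqrt(5)/2 - 1/2)*(-1/2 + sqrt(5)/2), {s, sr, ..., sr^4}: (0)*(0)
so (chi_3 * chi_4) takes values
  {e} -> 4, {r^1, r^4} -> -1, {r^2, r^3} -> -1, {s, sr, ..., sr^4} -> 0.
Now take the inner product of this character with each irreducible chi from the table, <chi_3*chi_4, chi> = (1/10) sum_C |C| (chi_3*chi_4)(C) conj(chi(C)):
  <chi_3*chi_4, chi_1> = (1/10)[1*(4)*conj(1) + 2*(-1)*conj(1) + 2*(-1)*conj(1) + 5*(0)*conj(1)]
      = (1/10)[(4) + (-2) + (-2) + (0)] = 0/10 = 0
  <chi_3*chi_4, chi_2> = (1/10)[1*(4)*conj(1) + 2*(-1)*conj(1) + 2*(-1)*conj(1) + 5*(0)*conj(-1)]
      = (1/10)[(4) + (-2) + (-2) + (0)] = 0/10 = 0
  <chi_3*chi_4, chi_3> = (1/10)[1*(4)*conj(2) + 2*(-1)*conj(-1/2 + sqrt(5)/2) + 2*(-1)*conj(-sqrt(5)/2 - 1/2) + 5*(0)*conj(0)]
      = (1/10)[(8) + (1 - sqrt(5)) + (1 + sqrt(5)) + (0)] = 10/10 = 1
  <chi_3*chi_4, chi_4> = (1/10)[1*(4)*conj(2) + 2*(-1)*conj(-sqrt(5)/2 - 1/2) + 2*(-1)*conj(-1/2 + sqrt(5)/2) + 5*(0)*conj(0)]
      = (1/10)[(8) + (1 + sqrt(5)) + (1 - sqrt(5)) + (0)] = 10/10 = 1
Hence the multiplicities are chi_3: 1, chi_4: 1. Dimension check: dim(chi_3)*dim(chi_4) = 2*2 = 4 and sum (mult * dim) = 1*2 + 1*2 = 4.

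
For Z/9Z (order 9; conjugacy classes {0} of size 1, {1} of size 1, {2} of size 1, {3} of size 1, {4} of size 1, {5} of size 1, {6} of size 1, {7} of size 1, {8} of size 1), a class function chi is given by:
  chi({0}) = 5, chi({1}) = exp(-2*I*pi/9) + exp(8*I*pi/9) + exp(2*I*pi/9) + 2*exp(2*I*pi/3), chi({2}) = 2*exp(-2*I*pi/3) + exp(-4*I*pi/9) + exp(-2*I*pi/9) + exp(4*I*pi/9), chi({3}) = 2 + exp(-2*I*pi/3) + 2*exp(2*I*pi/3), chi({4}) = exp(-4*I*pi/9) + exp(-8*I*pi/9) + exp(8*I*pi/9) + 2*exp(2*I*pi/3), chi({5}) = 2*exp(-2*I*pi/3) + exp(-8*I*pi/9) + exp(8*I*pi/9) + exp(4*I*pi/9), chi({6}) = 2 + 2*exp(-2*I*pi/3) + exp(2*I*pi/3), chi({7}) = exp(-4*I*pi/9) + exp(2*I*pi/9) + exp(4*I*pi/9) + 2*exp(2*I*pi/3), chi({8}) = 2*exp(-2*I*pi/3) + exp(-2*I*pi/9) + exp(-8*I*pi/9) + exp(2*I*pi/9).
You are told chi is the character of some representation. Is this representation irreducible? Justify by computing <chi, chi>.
Not irreducible (reducible): <chi, chi> = 7 > 1.

Explanation: <chi, chi> = (1/|G|) sum_C |C| * |chi(C)|^2 = (1/9)[1*|5|^2 + 1*|exp(-2*I*pi/9) + exp(8*I*pi/9) + exp(2*I*pi/9) + 2*exp(2*I*pi/3)|^2 + 1*|2*exp(-2*I*pi/3) + exp(-4*I*pi/9) + exp(-2*I*pi/9) + exp(4*I*pi/9)|^2 + 1*|2 + exp(-2*I*pi/3) + 2*exp(2*I*pi/3)|^2 + 1*|exp(-4*I*pi/9) + exp(-8*I*pi/9) + exp(8*I*pi/9) + 2*exp(2*I*pi/3)|^2 + 1*|2*exp(-2*I*pi/3) + exp(-8*I*pi/9) + exp(8*I*pi/9) + exp(4*I*pi/9)|^2 + 1*|2 + 2*exp(-2*I*pi/3) + exp(2*I*pi/3)|^2 + 1*|exp(-4*I*pi/9) + exp(2*I*pi/9) + exp(4*I*pi/9) + 2*exp(2*I*pi/3)|^2 + 1*|2*exp(-2*I*pi/3) + exp(-2*I*pi/9) + exp(-8*I*pi/9) + exp(2*I*pi/9)|^2]
  = (1/9)[(25) + (7 + 3*exp(-4*I*pi/9) + 2*exp(-2*I*pi/9) + 3*exp(-8*I*pi/9) + exp(-2*I*pi/3) + exp(2*I*pi/3) + 3*exp(8*I*pi/9) + 2*exp(2*I*pi/9) + 3*exp(4*I*pi/9)) + (7 + 2*exp(-4*I*pi/9) + 3*exp(-2*I*pi/9) + 3*exp(-8*I*pi/9) + exp(-2*I*pi/3) + exp(2*I*pi/3) + 3*exp(8*I*pi/9) + 3*exp(2*I*pi/9) + 2*exp(4*I*pi/9)) + (1) + (7 + 3*exp(-4*I*pi/9) + 3*exp(-2*I*pi/9) + exp(-2*I*pi/3) + 2*exp(-8*I*pi/9) + 2*exp(8*I*pi/9) + exp(2*I*pi/3) + 3*exp(2*I*pi/9) + 3*exp(4*I*pi/9)) + (7 + 3*exp(-4*I*pi/9) + 3*exp(-2*I*pi/9) + exp(-2*I*pi/3) + 2*exp(-8*I*pi/9) + 2*exp(8*I*pi/9) + exp(2*I*pi/3) + 3*exp(2*I*pi/9) + 3*exp(4*I*pi/9)) + (1) + (7 + 2*exp(-4*I*pi/9) + 3*exp(-2*I*pi/9) + 3*exp(-8*I*pi/9) + exp(-2*I*pi/3) + exp(2*I*pi/3) + 3*exp(8*I*pi/9) + 3*exp(2*I*pi/9) + 2*exp(4*I*pi/9)) + (7 + 3*exp(-4*I*pi/9) + 2*exp(-2*I*pi/9) + 3*exp(-8*I*pi/9) + exp(-2*I*pi/3) + exp(2*I*pi/3) + 3*exp(8*I*pi/9) + 2*exp(2*I*pi/9) + 3*exp(4*I*pi/9))] = 63/9 = 7.
(Exp terms are combined using exp(i*s)*conj(exp(i*t)) = exp(i*(s-t)), and sums of them are collapsed using the identity that for every m > 1 the m distinct m-th roots of unity sum to 0, e.g. 1 + exp(2*I*pi/3) + exp(-2*I*pi/3) = 0.)
A character is irreducible iff <chi, chi> = 1, so this representation is reducible.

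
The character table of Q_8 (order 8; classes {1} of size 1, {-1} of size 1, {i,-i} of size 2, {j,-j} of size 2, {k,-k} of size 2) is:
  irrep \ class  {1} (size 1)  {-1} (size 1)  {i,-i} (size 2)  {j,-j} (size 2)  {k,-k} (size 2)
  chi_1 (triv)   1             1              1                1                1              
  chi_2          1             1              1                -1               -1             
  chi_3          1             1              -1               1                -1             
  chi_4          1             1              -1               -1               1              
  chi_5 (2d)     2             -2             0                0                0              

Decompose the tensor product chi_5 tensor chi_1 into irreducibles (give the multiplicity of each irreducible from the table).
chi_5 tensor chi_1 = chi_5 (all other irreducibles have multiplicity 0).

Solution. The character of a tensor product is the pointwise product (chi_5 * chi_1)(C) = chi_5(C) * chi_1(C):
  {1}: (2)*(1), {-1}: (-2)*(1), {i,-i}: (0)*(1), {j,-j}: (0)*(1), {k,-k}: (0)*(1)
so (chi_5 * chi_1) takes values
  {1} -> 2, {-1} -> -2, {i,-i} -> 0, {j,-j} -> 0, {k,-k} -> 0.
Now take the inner product of this character with each irreducible chi from the table, <chi_5*chi_1, chi> = (1/8) sum_C |C| (chi_5*chi_1)(C) conj(chi(C)):
  <chi_5*chi_1, chi_1> = (1/8)[1*(2)*conj(1) + 1*(-2)*conj(1) + 2*(0)*conj(1) + 2*(0)*conj(1) + 2*(0)*conj(1)]
      = (1/8)[(2) + (-2) + (0) + (0) + (0)] = 0/8 = 0
  <chi_5*chi_1, chi_2> = (1/8)[1*(2)*conj(1) + 1*(-2)*conj(1) + 2*(0)*conj(1) + 2*(0)*conj(-1) + 2*(0)*conj(-1)]
      = (1/8)[(2) + (-2) + (0) + (0) + (0)] = 0/8 = 0
  <chi_5*chi_1, chi_3> = (1/8)[1*(2)*conj(1) + 1*(-2)*conj(1) + 2*(0)*conj(-1) + 2*(0)*conj(1) + 2*(0)*conj(-1)]
      = (1/8)[(2) + (-2) + (0) + (0) + (0)] = 0/8 = 0
  <chi_5*chi_1, chi_4> = (1/8)[1*(2)*conj(1) + 1*(-2)*conj(1) + 2*(0)*conj(-1) + 2*(0)*conj(-1) + 2*(0)*conj(1)]
      = (1/8)[(2) + (-2) + (0) + (0) + (0)] = 0/8 = 0
  <chi_5*chi_1, chi_5> = (1/8)[1*(2)*conj(2) + 1*(-2)*conj(-2) + 2*(0)*conj(0) + 2*(0)*conj(0) + 2*(0)*conj(0)]
      = (1/8)[(4) + (4) + (0) + (0) + (0)] = 8/8 = 1
Hence the multiplicities are chi_5: 1. Dimension check: dim(chi_5)*dim(chi_1) = 2*1 = 2 and sum (mult * dim) = 1*2 = 2.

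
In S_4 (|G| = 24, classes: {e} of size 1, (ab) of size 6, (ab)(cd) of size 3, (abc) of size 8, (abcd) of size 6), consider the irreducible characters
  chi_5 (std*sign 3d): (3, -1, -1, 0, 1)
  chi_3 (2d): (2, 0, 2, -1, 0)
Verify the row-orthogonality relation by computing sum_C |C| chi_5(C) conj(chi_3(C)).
Sum = 0; so <chi_5, chi_3> = 0 (distinct irreducibles are orthogonal).

Proof sketch: Compute term by term over conjugacy classes (|C| * chi_5(C) * conj(chi_3(C))):
  1*(3)*conj(2) + 6*(-1)*conj(0) + 3*(-1)*conj(2) + 8*(0)*conj(-1) + 6*(1)*conj(0)
  = (6) + (0) + (-6) + (0) + (0)
  = 0.
Dividing by |G| = 24 gives 0/24 = 0, matching the row-orthogonality relation <chi_5, chi_3> = [chi_5 = chi_3].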